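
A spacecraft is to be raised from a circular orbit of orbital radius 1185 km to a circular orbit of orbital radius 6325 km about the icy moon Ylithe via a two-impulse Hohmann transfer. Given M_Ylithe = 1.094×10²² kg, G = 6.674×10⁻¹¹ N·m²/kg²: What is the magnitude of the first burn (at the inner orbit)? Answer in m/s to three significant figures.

Δv ≈ 234 m/s

μ = GM = 6.674×10⁻¹¹ × 1.094×10²² = 7.301×10¹¹ m³/s².
r₁ = 1185 km = 1.185×10⁶ m.
r₂ = 6325 km = 6.325×10⁶ m.
Transfer ellipse a_t = (r₁ + r₂)/2 = 3.755×10⁶ m.
At r₁: circular v_c1 = √(μ/r₁) = 785.0 m/s; transfer-periapsis v_p = √[μ(2/r₁ − 1/a_t)] = 1019 m/s.
Δv₁ = v_p − v_c1 = 233.8 m/s.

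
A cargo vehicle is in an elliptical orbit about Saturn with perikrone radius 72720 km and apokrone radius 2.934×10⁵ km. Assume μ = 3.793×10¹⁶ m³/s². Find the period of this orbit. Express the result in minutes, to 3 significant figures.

T ≈ 1330 minutes

Semi-major axis a = (r_p + r_a)/2 = (72720 + 2.9340×10⁵)/2 = 1.8306×10⁵ km = 1.831×10⁸ m.
By Kepler's third law T = 2π√(a³/μ) = 2π × 1.272×10⁴ = 7.991×10⁴ s.
= 1332 minutes.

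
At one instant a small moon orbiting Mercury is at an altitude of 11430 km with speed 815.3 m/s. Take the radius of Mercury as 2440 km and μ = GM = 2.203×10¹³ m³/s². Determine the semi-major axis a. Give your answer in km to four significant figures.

a ≈ 8770 km

r = 2440 + 11430 = 13870 km = 1.387×10⁷ m.
Vis-viva rearranged: 1/a = 2/r − v²/μ = 1.442×10⁻⁷ − 3.017×10⁻⁸ = 1.140×10⁻⁷ m⁻¹.
a = 8.770×10⁶ m = 8770.2 km.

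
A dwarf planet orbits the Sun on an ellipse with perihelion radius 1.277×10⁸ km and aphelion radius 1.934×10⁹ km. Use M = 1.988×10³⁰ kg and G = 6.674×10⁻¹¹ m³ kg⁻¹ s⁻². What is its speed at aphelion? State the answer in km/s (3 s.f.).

v ≈ 2.92 km/s

μ = GM = 6.674×10⁻¹¹ × 1.988×10³⁰ = 1.327×10²⁰ m³/s².
Semi-major axis a = (r_p + r_a)/2 = 1.0308×10⁹ km = 1.031×10¹² m.
Vis-viva: v² = μ(2/r − 1/a) = 1.327×10²⁰ × (1.034×10⁻¹² − 9.701×10⁻¹³) = 8.498×10⁶ m²/s².
v = 2915 m/s = 2.915 km/s.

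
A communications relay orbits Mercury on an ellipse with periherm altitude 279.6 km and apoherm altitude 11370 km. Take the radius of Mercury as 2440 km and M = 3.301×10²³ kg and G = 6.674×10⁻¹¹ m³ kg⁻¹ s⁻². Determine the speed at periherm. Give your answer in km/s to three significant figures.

v ≈ 3.68 km/s

μ = GM = 6.674×10⁻¹¹ × 3.301×10²³ = 2.203×10¹³ m³/s².
r_p = 2440 + 279.6 = 2719.6 km = 2.7196×10⁶ m.
r_a = 2440 + 11370 = 13810 km = 1.3810×10⁷ m.
Semi-major axis a = (r_p + r_a)/2 = 8264.8 km = 8.265×10⁶ m.
Vis-viva: v² = μ(2/r − 1/a) = 2.203×10¹³ × (7.354×10⁻⁷ − 1.210×10⁻⁷) = 1.354×10⁷ m²/s².
v = 3679 m/s = 3.679 km/s.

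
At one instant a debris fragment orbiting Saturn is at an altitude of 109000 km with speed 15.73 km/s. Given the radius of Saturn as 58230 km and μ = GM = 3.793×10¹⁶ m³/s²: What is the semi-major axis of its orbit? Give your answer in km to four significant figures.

r = 58230 + 109000 = 1.6723×10⁵ km = 1.672×10⁸ m.
Specific orbital energy ε = v²/2 − μ/r = (15730)²/2 − 3.793×10¹⁶/1.672×10⁸ = -1.031×10⁸ J/kg.
Since ε = −μ/(2a), a = −μ/(2ε) = 1.840×10⁸ m = 1.8395×10⁵ km.

a ≈ 1.840×10⁵ km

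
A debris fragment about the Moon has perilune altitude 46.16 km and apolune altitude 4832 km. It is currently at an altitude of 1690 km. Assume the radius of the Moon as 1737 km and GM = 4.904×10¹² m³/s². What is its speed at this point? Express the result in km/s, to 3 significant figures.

r_p = 1737 + 46.16 = 1783.2 km = 1.7832×10⁶ m.
r_a = 1737 + 4832 = 6569.0 km = 6.5690×10⁶ m.
r = 1737 + 1690 = 3427.0 km = 3.427×10⁶ m.
Semi-major axis a = (r_p + r_a)/2 = 4176.1 km = 4.176×10⁶ m.
Vis-viva: v² = μ(2/r − 1/a) = 4.904×10¹² × (5.836×10⁻⁷ − 2.395×10⁻⁷) = 1.688×10⁶ m²/s².
v = 1299 m/s = 1.299 km/s.

v ≈ 1.30 km/s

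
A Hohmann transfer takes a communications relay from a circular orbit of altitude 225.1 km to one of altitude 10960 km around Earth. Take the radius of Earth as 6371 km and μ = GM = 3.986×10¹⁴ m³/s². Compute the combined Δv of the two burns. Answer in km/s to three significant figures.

r₁ = 6371 + 225.1 = 6596.1 km = 6.5961×10⁶ m.
r₂ = 6371 + 10960 = 17331 km = 1.7331×10⁷ m.
Transfer ellipse a_t = (r₁ + r₂)/2 = 1.196×10⁷ m.
At r₁: circular v_c1 = √(μ/r₁) = 7774 m/s; transfer-perigee v_p = √[μ(2/r₁ − 1/a_t)] = 9356 m/s.
Δv₁ = v_p − v_c1 = 1583 m/s.
At r₂: circular v_c2 = √(μ/r₂) = 4796 m/s; transfer-apogee v_a = √[μ(2/r₂ − 1/a_t)] = 3561 m/s.
Δv₂ = v_c2 − v_a = 1235 m/s.
Total Δv = Δv₁ + Δv₂ = 2817 m/s = 2.817 km/s.

Δv_total ≈ 2.82 km/s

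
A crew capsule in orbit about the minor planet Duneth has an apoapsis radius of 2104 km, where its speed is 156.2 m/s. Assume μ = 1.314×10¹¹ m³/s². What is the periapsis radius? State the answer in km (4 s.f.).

periapsis radius ≈ 510.8 km

r_a = 2.104×10⁶ m.
Specific energy ε = v²/2 − μ/r = -5.025×10⁴ J/kg, so a = −μ/(2ε) = 1.307×10⁶ m.
The apsides satisfy r_p + r_a = 2a, so the periapsis radius is 2a − r_a = 5.108×10⁵ m = 510.76 km.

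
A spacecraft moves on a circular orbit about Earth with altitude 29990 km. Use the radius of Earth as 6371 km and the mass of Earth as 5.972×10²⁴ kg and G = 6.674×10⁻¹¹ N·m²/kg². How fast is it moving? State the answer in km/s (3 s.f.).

μ = GM = 6.674×10⁻¹¹ × 5.972×10²⁴ = 3.986×10¹⁴ m³/s².
r = 6371 + 29990 = 36361 km = 3.6361×10⁷ m.
For a circular orbit v = √(μ/r) = √(3.986×10¹⁴ / 3.636×10⁷) = √(1.096×10⁷) = 3311 m/s.
That is 3.311 km/s.

v ≈ 3.31 km/s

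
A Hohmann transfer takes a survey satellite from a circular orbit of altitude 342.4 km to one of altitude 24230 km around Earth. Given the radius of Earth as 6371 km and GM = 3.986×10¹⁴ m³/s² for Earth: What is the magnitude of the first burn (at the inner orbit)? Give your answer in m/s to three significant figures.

r₁ = 6371 + 342.4 = 6713.4 km = 6.7134×10⁶ m.
r₂ = 6371 + 24230 = 30601 km = 3.0601×10⁷ m.
Transfer ellipse a_t = (r₁ + r₂)/2 = 1.866×10⁷ m.
At r₁: circular v_c1 = √(μ/r₁) = 7705 m/s; transfer-perigee v_p = √[μ(2/r₁ − 1/a_t)] = 9868 m/s.
Δv₁ = v_p − v_c1 = 2163 m/s.

Δv ≈ 2160 m/s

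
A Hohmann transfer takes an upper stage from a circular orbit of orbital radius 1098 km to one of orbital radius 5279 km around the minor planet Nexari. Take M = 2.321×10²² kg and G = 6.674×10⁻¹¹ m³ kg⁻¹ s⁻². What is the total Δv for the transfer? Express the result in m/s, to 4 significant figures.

Δv_total ≈ 564.4 m/s

μ = GM = 6.674×10⁻¹¹ × 2.321×10²² = 1.549×10¹² m³/s².
r₁ = 1098 km = 1.098×10⁶ m.
r₂ = 5279 km = 5.279×10⁶ m.
Transfer ellipse a_t = (r₁ + r₂)/2 = 3.188×10⁶ m.
At r₁: circular v_c1 = √(μ/r₁) = 1188 m/s; transfer-periapsis v_p = √[μ(2/r₁ − 1/a_t)] = 1528 m/s.
Δv₁ = v_p − v_c1 = 340.6 m/s.
At r₂: circular v_c2 = √(μ/r₂) = 541.7 m/s; transfer-apoapsis v_a = √[μ(2/r₂ − 1/a_t)] = 317.9 m/s.
Δv₂ = v_c2 − v_a = 223.8 m/s.
Total Δv = Δv₁ + Δv₂ = 564.4 m/s.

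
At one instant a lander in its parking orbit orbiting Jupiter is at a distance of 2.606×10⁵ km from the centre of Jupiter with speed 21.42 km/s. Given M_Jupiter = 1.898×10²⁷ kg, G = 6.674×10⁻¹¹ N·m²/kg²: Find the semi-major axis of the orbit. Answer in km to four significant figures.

a ≈ 2.468×10⁵ km

μ = GM = 6.674×10⁻¹¹ × 1.898×10²⁷ = 1.267×10¹⁷ m³/s².
r = 2.606×10⁸ m.
Vis-viva rearranged: 1/a = 2/r − v²/μ = 7.675×10⁻⁹ − 3.622×10⁻⁹ = 4.053×10⁻⁹ m⁻¹.
a = 2.468×10⁸ m = 2.4676×10⁵ km.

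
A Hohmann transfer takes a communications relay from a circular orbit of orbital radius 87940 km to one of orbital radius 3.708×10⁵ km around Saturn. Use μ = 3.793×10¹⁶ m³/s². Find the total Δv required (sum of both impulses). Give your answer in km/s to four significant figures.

Δv_total ≈ 9.489 km/s

r₁ = 87940 km = 8.794×10⁷ m.
r₂ = 3.708×10⁵ km = 3.708×10⁸ m.
Transfer ellipse a_t = (r₁ + r₂)/2 = 2.294×10⁸ m.
At r₁: circular v_c1 = √(μ/r₁) = 20770 m/s; transfer-perikrone v_p = √[μ(2/r₁ − 1/a_t)] = 26410 m/s.
Δv₁ = v_p − v_c1 = 5638 m/s.
At r₂: circular v_c2 = √(μ/r₂) = 10110 m/s; transfer-apokrone v_a = √[μ(2/r₂ − 1/a_t)] = 6262 m/s.
Δv₂ = v_c2 − v_a = 3851 m/s.
Total Δv = Δv₁ + Δv₂ = 9489 m/s = 9.489 km/s.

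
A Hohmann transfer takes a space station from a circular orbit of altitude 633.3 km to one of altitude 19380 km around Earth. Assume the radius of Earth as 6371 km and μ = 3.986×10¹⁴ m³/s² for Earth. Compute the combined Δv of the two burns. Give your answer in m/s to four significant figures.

Δv_total ≈ 3277 m/s

r₁ = 6371 + 633.3 = 7004.3 km = 7.0043×10⁶ m.
r₂ = 6371 + 19380 = 25751 km = 2.5751×10⁷ m.
Transfer ellipse a_t = (r₁ + r₂)/2 = 1.638×10⁷ m.
At r₁: circular v_c1 = √(μ/r₁) = 7544 m/s; transfer-perigee v_p = √[μ(2/r₁ − 1/a_t)] = 9459 m/s.
Δv₁ = v_p − v_c1 = 1916 m/s.
At r₂: circular v_c2 = √(μ/r₂) = 3934 m/s; transfer-apogee v_a = √[μ(2/r₂ − 1/a_t)] = 2573 m/s.
Δv₂ = v_c2 − v_a = 1361 m/s.
Total Δv = Δv₁ + Δv₂ = 3277 m/s.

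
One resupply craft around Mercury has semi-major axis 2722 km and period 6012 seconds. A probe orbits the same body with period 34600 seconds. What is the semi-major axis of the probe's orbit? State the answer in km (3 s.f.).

a₂ ≈ 8740 km

Kepler's third law: a³ ∝ T², so a₂ = a₁ (T₂/T₁)^(2/3).
T₂/T₁ = 5.755, (T₂/T₁)^(2/3) = 3.211.
a₂ = 2722 × 3.211 = 8742 km.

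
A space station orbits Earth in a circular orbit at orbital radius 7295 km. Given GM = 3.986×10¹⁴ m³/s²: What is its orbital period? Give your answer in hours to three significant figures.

r = 7295 km = 7.295×10⁶ m.
Kepler's third law: T = 2π√(r³/μ) = 2π√((7.295×10⁶)³ / 3.986×10¹⁴).
r³/μ = 9.740×10⁵ s², so T = 2π × 9.869×10² = 6.201×10³ s.
Converting: 6.201×10³ s ÷ 3600 = 1.722 hours.

T ≈ 1.72 hours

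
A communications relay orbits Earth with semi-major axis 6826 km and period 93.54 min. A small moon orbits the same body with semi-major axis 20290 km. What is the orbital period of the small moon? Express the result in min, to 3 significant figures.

Kepler's third law: T² ∝ a³, so T₂ = T₁ (a₂/a₁)^(3/2).
a₂/a₁ = 2.972, (a₂/a₁)^(3/2) = 5.125.
T₂ = 93.54 × 5.125 = 479.4 min.

T₂ ≈ 479 min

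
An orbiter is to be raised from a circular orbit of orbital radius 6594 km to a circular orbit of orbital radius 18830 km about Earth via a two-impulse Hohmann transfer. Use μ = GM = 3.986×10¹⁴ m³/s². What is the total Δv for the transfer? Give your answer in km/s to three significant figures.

r₁ = 6594 km = 6.594×10⁶ m.
r₂ = 18830 km = 1.883×10⁷ m.
Transfer ellipse a_t = (r₁ + r₂)/2 = 1.271×10⁷ m.
At r₁: circular v_c1 = √(μ/r₁) = 7775 m/s; transfer-perigee v_p = √[μ(2/r₁ − 1/a_t)] = 9463 m/s.
Δv₁ = v_p − v_c1 = 1688 m/s.
At r₂: circular v_c2 = √(μ/r₂) = 4601 m/s; transfer-apogee v_a = √[μ(2/r₂ − 1/a_t)] = 3314 m/s.
Δv₂ = v_c2 − v_a = 1287 m/s.
Total Δv = Δv₁ + Δv₂ = 2975 m/s = 2.975 km/s.

Δv_total ≈ 2.97 km/s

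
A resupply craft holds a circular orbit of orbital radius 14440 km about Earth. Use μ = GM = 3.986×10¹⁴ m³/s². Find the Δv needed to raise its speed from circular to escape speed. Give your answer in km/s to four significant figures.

Δv ≈ 2.176 km/s

r = 14440 km = 1.444×10⁷ m.
Circular speed v_c = √(μ/r) = 5254 m/s.
Escape speed v_esc = √(2μ/r) = √2 × v_c = 7430 m/s.
Δv = v_esc − v_c = 2176 m/s = 2.176 km/s.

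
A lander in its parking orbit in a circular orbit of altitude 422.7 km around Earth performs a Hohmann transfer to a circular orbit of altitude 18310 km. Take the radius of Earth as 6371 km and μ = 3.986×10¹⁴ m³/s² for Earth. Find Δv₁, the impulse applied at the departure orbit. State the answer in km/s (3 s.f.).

r₁ = 6371 + 422.7 = 6793.7 km = 6.7937×10⁶ m.
r₂ = 6371 + 18310 = 24681 km = 2.4681×10⁷ m.
Transfer ellipse a_t = (r₁ + r₂)/2 = 1.574×10⁷ m.
At r₁: circular v_c1 = √(μ/r₁) = 7660 m/s; transfer-perigee v_p = √[μ(2/r₁ − 1/a_t)] = 9592 m/s.
Δv₁ = v_p − v_c1 = 1933 m/s.
= 1.933 km/s.

Δv ≈ 1.93 km/s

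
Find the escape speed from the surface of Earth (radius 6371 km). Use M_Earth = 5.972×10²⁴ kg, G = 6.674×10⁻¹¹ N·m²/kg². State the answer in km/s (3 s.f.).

v_esc ≈ 11.2 km/s

μ = GM = 6.674×10⁻¹¹ × 5.972×10²⁴ = 3.986×10¹⁴ m³/s².
r = R = 6.371×10⁶ m.
Escape speed v_esc = √(2μ/r) = √(2 × 3.986×10¹⁴ / 6.371×10⁶) = √(1.251×10⁸) = 11190 m/s.
= 11.19 km/s.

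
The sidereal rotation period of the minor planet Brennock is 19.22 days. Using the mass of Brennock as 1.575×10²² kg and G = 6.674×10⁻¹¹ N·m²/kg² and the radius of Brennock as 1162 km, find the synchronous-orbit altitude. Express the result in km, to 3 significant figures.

μ = GM = 6.674×10⁻¹¹ × 1.575×10²² = 1.051×10¹² m³/s².
T = 19.22 days = 1.661×10⁶ s.
A synchronous orbit has period T, so by Kepler's third law a = (μT²/4π²)^(1/3).
μT²/4π² = 1.051×10¹² × (1.661×10⁶)² / 39.48 = 7.342×10²² m³.
a = 4.187×10⁷ m = 41874 km.
Altitude h = a − R = 41874 − 1162 = 40712 km.

h_sync ≈ 40700 km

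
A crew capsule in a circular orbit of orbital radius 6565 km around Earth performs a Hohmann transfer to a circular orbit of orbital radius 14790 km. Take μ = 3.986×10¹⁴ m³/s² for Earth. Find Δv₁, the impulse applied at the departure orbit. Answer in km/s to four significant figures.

Δv ≈ 1.379 km/s

r₁ = 6565 km = 6.565×10⁶ m.
r₂ = 14790 km = 1.479×10⁷ m.
Transfer ellipse a_t = (r₁ + r₂)/2 = 1.068×10⁷ m.
At r₁: circular v_c1 = √(μ/r₁) = 7792 m/s; transfer-perigee v_p = √[μ(2/r₁ − 1/a_t)] = 9171 m/s.
Δv₁ = v_p − v_c1 = 1379 m/s.
= 1.379 km/s.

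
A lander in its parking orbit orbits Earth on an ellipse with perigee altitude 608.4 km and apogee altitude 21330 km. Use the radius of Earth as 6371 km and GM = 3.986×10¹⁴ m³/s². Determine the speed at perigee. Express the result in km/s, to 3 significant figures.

v ≈ 9.55 km/s

r_p = 6371 + 608.4 = 6979.4 km = 6.9794×10⁶ m.
r_a = 6371 + 21330 = 27701 km = 2.7701×10⁷ m.
Semi-major axis a = (r_p + r_a)/2 = 17340 km = 1.734×10⁷ m.
Vis-viva: v² = μ(2/r − 1/a) = 3.986×10¹⁴ × (2.866×10⁻⁷ − 5.767×10⁻⁸) = 9.123×10⁷ m²/s².
v = 9552 m/s = 9.552 km/s.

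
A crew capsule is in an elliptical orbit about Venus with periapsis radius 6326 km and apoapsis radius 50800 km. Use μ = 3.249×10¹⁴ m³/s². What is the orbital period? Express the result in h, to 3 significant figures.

T ≈ 14.8 h

Semi-major axis a = (r_p + r_a)/2 = (6326.0 + 50800)/2 = 28563 km = 2.856×10⁷ m.
By Kepler's third law T = 2π√(a³/μ) = 2π × 8.469×10³ = 5.321×10⁴ s.
= 14.78 h.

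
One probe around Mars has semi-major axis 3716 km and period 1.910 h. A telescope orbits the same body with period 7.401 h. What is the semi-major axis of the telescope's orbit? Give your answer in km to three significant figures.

a₂ ≈ 9170 km

Kepler's third law: a³ ∝ T², so a₂ = a₁ (T₂/T₁)^(2/3).
T₂/T₁ = 3.875, (T₂/T₁)^(2/3) = 2.467.
a₂ = 3716 × 2.467 = 9167 km.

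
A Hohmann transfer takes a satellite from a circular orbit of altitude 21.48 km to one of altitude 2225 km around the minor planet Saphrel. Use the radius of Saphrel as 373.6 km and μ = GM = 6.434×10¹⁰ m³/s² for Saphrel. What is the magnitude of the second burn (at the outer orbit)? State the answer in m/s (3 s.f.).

Δv ≈ 76.5 m/s

r₁ = 373.6 + 21.48 = 395.08 km = 3.9508×10⁵ m.
r₂ = 373.6 + 2225 = 2598.6 km = 2.5986×10⁶ m.
Transfer ellipse a_t = (r₁ + r₂)/2 = 1.497×10⁶ m.
At r₁: circular v_c1 = √(μ/r₁) = 403.6 m/s; transfer-periapsis v_p = √[μ(2/r₁ − 1/a_t)] = 531.7 m/s.
At r₂: circular v_c2 = √(μ/r₂) = 157.4 m/s; transfer-apoapsis v_a = √[μ(2/r₂ − 1/a_t)] = 80.84 m/s.
Δv₂ = v_c2 − v_a = 76.51 m/s.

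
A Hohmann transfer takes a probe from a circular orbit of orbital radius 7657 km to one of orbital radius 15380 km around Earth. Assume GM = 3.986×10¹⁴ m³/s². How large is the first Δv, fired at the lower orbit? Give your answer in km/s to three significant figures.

Δv ≈ 1.12 km/s

r₁ = 7657 km = 7.657×10⁶ m.
r₂ = 15380 km = 1.538×10⁷ m.
Transfer ellipse a_t = (r₁ + r₂)/2 = 1.152×10⁷ m.
At r₁: circular v_c1 = √(μ/r₁) = 7215 m/s; transfer-perigee v_p = √[μ(2/r₁ − 1/a_t)] = 8337 m/s.
Δv₁ = v_p − v_c1 = 1122 m/s.
= 1.122 km/s.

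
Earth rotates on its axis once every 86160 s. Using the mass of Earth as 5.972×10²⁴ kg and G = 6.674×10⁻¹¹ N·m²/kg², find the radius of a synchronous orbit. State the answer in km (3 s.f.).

μ = GM = 6.674×10⁻¹¹ × 5.972×10²⁴ = 3.986×10¹⁴ m³/s².
A synchronous orbit has period T, so by Kepler's third law a = (μT²/4π²)^(1/3).
μT²/4π² = 3.986×10¹⁴ × (8.616×10⁴)² / 39.48 = 7.495×10²² m³.
a = 4.216×10⁷ m = 42162 km.

r_sync ≈ 42200 km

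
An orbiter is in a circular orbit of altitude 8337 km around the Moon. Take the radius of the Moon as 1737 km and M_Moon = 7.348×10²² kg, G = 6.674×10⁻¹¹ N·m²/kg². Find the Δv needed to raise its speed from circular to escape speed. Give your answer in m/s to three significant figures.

Δv ≈ 289 m/s

μ = GM = 6.674×10⁻¹¹ × 7.348×10²² = 4.904×10¹² m³/s².
r = 1737 + 8337 = 10074 km = 1.0074×10⁷ m.
Circular speed v_c = √(μ/r) = 697.7 m/s.
Escape speed v_esc = √(2μ/r) = √2 × v_c = 986.7 m/s.
Δv = v_esc − v_c = 289.0 m/s.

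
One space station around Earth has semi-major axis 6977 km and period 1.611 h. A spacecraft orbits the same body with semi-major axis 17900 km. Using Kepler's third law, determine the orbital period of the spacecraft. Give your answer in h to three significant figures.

T₂ ≈ 6.62 h

Kepler's third law: T² ∝ a³, so T₂ = T₁ (a₂/a₁)^(3/2).
a₂/a₁ = 2.566, (a₂/a₁)^(3/2) = 4.109.
T₂ = 1.611 × 4.109 = 6.620 h.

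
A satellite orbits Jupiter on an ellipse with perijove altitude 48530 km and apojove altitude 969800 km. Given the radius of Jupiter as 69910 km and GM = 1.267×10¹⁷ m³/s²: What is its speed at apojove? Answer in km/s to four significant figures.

v ≈ 4.992 km/s

r_p = 69910 + 48530 = 118440 km = 1.1844×10⁸ m.
r_a = 69910 + 969800 = 1039700 km = 1.0397×10⁹ m.
Semi-major axis a = (r_p + r_a)/2 = 5.7908×10⁵ km = 5.791×10⁸ m.
Vis-viva: v² = μ(2/r − 1/a) = 1.267×10¹⁷ × (1.924×10⁻⁹ − 1.727×10⁻⁹) = 2.492×10⁷ m²/s².
v = 4992 m/s = 4.992 km/s.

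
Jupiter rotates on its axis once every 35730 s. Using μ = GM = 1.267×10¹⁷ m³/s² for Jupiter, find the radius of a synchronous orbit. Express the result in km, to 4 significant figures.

r_sync ≈ 1.600×10⁵ km

A synchronous orbit has period T, so by Kepler's third law a = (μT²/4π²)^(1/3).
μT²/4π² = 1.267×10¹⁷ × (3.573×10⁴)² / 39.48 = 4.097×10²⁴ m³.
a = 1.600×10⁸ m = 1.6002×10⁵ km.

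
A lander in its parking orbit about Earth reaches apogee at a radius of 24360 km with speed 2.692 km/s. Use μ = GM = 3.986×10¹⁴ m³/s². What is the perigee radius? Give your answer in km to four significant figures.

r_a = 2.436×10⁷ m.
Specific energy ε = v²/2 − μ/r = -1.274×10⁷ J/kg, so a = −μ/(2ε) = 1.564×10⁷ m.
The apsides satisfy r_p + r_a = 2a, so the perigee radius is 2a − r_a = 6.929×10⁶ m = 6928.6 km.

perigee radius ≈ 6929 km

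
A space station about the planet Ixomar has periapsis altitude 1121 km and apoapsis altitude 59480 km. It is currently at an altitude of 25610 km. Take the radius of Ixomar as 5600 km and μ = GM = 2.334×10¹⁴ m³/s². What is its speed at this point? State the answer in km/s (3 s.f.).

r_p = 5600 + 1121 = 6721.0 km = 6.7210×10⁶ m.
r_a = 5600 + 59480 = 65080 km = 6.5080×10⁷ m.
r = 5600 + 25610 = 31210 km = 3.121×10⁷ m.
Semi-major axis a = (r_p + r_a)/2 = 35900 km = 3.590×10⁷ m.
Vis-viva: v² = μ(2/r − 1/a) = 2.334×10¹⁴ × (6.408×10⁻⁸ − 2.785×10⁻⁸) = 8.455×10⁶ m²/s².
v = 2908 m/s = 2.908 km/s.

v ≈ 2.91 km/s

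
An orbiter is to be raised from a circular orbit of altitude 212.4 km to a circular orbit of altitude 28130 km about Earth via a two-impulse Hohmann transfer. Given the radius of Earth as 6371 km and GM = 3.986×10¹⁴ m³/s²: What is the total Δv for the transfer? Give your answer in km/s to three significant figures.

Δv_total ≈ 3.78 km/s

r₁ = 6371 + 212.4 = 6583.4 km = 6.5834×10⁶ m.
r₂ = 6371 + 28130 = 34501 km = 3.4501×10⁷ m.
Transfer ellipse a_t = (r₁ + r₂)/2 = 2.054×10⁷ m.
At r₁: circular v_c1 = √(μ/r₁) = 7781 m/s; transfer-perigee v_p = √[μ(2/r₁ − 1/a_t)] = 10080 m/s.
Δv₁ = v_p − v_c1 = 2303 m/s.
At r₂: circular v_c2 = √(μ/r₂) = 3399 m/s; transfer-apogee v_a = √[μ(2/r₂ − 1/a_t)] = 1924 m/s.
Δv₂ = v_c2 − v_a = 1475 m/s.
Total Δv = Δv₁ + Δv₂ = 3778 m/s = 3.778 km/s.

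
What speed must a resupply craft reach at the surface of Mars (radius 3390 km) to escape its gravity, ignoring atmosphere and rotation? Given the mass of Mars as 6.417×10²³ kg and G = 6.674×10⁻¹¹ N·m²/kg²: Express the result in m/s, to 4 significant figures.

v_esc ≈ 5027 m/s

μ = GM = 6.674×10⁻¹¹ × 6.417×10²³ = 4.283×10¹³ m³/s².
r = R = 3.390×10⁶ m.
Escape speed v_esc = √(2μ/r) = √(2 × 4.283×10¹³ / 3.390×10⁶) = √(2.527×10⁷) = 5027 m/s.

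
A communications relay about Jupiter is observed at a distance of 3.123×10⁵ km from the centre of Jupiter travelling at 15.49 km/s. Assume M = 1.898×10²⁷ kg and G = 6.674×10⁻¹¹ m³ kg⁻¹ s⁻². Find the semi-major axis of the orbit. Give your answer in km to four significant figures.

a ≈ 2.217×10⁵ km

μ = GM = 6.674×10⁻¹¹ × 1.898×10²⁷ = 1.267×10¹⁷ m³/s².
r = 3.123×10⁸ m.
Vis-viva rearranged: 1/a = 2/r − v²/μ = 6.404×10⁻⁹ − 1.894×10⁻⁹ = 4.510×10⁻⁹ m⁻¹.
a = 2.217×10⁸ m = 2.2173×10⁵ km.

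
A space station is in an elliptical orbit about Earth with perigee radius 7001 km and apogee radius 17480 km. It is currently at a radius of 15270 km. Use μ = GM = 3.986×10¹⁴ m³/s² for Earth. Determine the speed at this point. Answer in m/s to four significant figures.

v ≈ 4432 m/s

Semi-major axis a = (r_p + r_a)/2 = 12240 km = 1.224×10⁷ m.
Vis-viva: v² = μ(2/r − 1/a) = 3.986×10¹⁴ × (1.310×10⁻⁷ − 8.170×10⁻⁸) = 1.964×10⁷ m²/s².
v = 4432 m/s.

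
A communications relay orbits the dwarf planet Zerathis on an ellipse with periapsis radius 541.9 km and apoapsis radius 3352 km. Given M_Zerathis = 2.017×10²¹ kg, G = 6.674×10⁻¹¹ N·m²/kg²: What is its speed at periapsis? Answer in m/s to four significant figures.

μ = GM = 6.674×10⁻¹¹ × 2.017×10²¹ = 1.346×10¹¹ m³/s².
Semi-major axis a = (r_p + r_a)/2 = 1947.0 km = 1.947×10⁶ m.
Vis-viva: v² = μ(2/r − 1/a) = 1.346×10¹¹ × (3.691×10⁻⁶ − 5.136×10⁻⁷) = 4.277×10⁵ m²/s².
v = 654.0 m/s.

v ≈ 654.0 m/s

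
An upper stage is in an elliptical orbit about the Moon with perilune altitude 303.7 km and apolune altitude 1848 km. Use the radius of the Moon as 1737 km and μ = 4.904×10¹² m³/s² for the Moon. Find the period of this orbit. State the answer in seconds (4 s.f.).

T ≈ 13390 seconds

r_p = 1737 + 303.7 = 2040.7 km = 2.0407×10⁶ m.
r_a = 1737 + 1848 = 3585.0 km = 3.5850×10⁶ m.
Semi-major axis a = (r_p + r_a)/2 = (2040.7 + 3585.0)/2 = 2812.8 km = 2.813×10⁶ m.
By Kepler's third law T = 2π√(a³/μ) = 2π × 2.130×10³ = 1.339×10⁴ s.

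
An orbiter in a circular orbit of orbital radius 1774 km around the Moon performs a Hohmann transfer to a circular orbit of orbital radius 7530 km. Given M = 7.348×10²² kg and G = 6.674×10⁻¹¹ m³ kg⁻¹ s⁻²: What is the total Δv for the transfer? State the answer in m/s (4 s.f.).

μ = GM = 6.674×10⁻¹¹ × 7.348×10²² = 4.904×10¹² m³/s².
r₁ = 1774 km = 1.774×10⁶ m.
r₂ = 7530 km = 7.530×10⁶ m.
Transfer ellipse a_t = (r₁ + r₂)/2 = 4.652×10⁶ m.
At r₁: circular v_c1 = √(μ/r₁) = 1663 m/s; transfer-perilune v_p = √[μ(2/r₁ − 1/a_t)] = 2115 m/s.
Δv₁ = v_p − v_c1 = 452.7 m/s.
At r₂: circular v_c2 = √(μ/r₂) = 807.0 m/s; transfer-apolune v_a = √[μ(2/r₂ − 1/a_t)] = 498.4 m/s.
Δv₂ = v_c2 − v_a = 308.7 m/s.
Total Δv = Δv₁ + Δv₂ = 761.3 m/s.

Δv_total ≈ 761.3 m/s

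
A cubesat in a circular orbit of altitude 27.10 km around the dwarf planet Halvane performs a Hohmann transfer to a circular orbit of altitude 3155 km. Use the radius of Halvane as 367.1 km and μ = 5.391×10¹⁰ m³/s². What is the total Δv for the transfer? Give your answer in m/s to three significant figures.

r₁ = 367.1 + 27.10 = 394.20 km = 3.9420×10⁵ m.
r₂ = 367.1 + 3155 = 3522.1 km = 3.5221×10⁶ m.
Transfer ellipse a_t = (r₁ + r₂)/2 = 1.958×10⁶ m.
At r₁: circular v_c1 = √(μ/r₁) = 369.8 m/s; transfer-periapsis v_p = √[μ(2/r₁ − 1/a_t)] = 496.0 m/s.
Δv₁ = v_p − v_c1 = 126.2 m/s.
At r₂: circular v_c2 = √(μ/r₂) = 123.7 m/s; transfer-apoapsis v_a = √[μ(2/r₂ − 1/a_t)] = 55.51 m/s.
Δv₂ = v_c2 − v_a = 68.21 m/s.
Total Δv = Δv₁ + Δv₂ = 194.4 m/s.

Δv_total ≈ 194 m/s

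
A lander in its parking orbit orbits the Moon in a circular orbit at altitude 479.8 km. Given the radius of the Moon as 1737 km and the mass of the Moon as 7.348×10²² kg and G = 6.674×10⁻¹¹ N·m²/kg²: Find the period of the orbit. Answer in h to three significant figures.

T ≈ 2.60 h

μ = GM = 6.674×10⁻¹¹ × 7.348×10²² = 4.904×10¹² m³/s².
r = 1737 + 479.8 = 2216.8 km = 2.2168×10⁶ m.
Kepler's third law: T = 2π√(r³/μ) = 2π√((2.217×10⁶)³ / 4.904×10¹²).
r³/μ = 2.221×10⁶ s², so T = 2π × 1.490×10³ = 9.365×10³ s.
Converting: 9.365×10³ s ÷ 3600 = 2.601 h.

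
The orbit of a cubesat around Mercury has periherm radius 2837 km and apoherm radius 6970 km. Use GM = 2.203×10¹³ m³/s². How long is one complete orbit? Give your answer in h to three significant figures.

T ≈ 4.04 h

Semi-major axis a = (r_p + r_a)/2 = (2837.0 + 6970.0)/2 = 4903.5 km = 4.904×10⁶ m.
By Kepler's third law T = 2π√(a³/μ) = 2π × 2.313×10³ = 1.454×10⁴ s.
= 4.038 h.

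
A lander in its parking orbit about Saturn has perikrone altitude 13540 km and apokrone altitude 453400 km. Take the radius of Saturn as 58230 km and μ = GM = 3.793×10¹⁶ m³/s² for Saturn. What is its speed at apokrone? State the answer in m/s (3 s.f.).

r_p = 58230 + 13540 = 71770 km = 7.1770×10⁷ m.
r_a = 58230 + 453400 = 511630 km = 5.1163×10⁸ m.
Semi-major axis a = (r_p + r_a)/2 = 2.9170×10⁵ km = 2.917×10⁸ m.
Vis-viva: v² = μ(2/r − 1/a) = 3.793×10¹⁶ × (3.909×10⁻⁹ − 3.428×10⁻⁹) = 1.824×10⁷ m²/s².
v = 4271 m/s.

v ≈ 4270 m/s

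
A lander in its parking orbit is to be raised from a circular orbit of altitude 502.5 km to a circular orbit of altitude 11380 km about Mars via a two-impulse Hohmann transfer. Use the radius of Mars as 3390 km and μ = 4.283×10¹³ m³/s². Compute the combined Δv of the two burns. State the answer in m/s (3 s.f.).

r₁ = 3390 + 502.5 = 3892.5 km = 3.8925×10⁶ m.
r₂ = 3390 + 11380 = 14770 km = 1.4770×10⁷ m.
Transfer ellipse a_t = (r₁ + r₂)/2 = 9.331×10⁶ m.
At r₁: circular v_c1 = √(μ/r₁) = 3317 m/s; transfer-periapsis v_p = √[μ(2/r₁ − 1/a_t)] = 4173 m/s.
Δv₁ = v_p − v_c1 = 856.2 m/s.
At r₂: circular v_c2 = √(μ/r₂) = 1703 m/s; transfer-apoapsis v_a = √[μ(2/r₂ − 1/a_t)] = 1100 m/s.
Δv₂ = v_c2 − v_a = 603.0 m/s.
Total Δv = Δv₁ + Δv₂ = 1459 m/s.

Δv_total ≈ 1460 m/s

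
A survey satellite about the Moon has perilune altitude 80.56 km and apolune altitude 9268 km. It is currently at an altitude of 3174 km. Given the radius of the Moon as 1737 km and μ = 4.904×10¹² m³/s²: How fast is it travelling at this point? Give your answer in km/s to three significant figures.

r_p = 1737 + 80.56 = 1817.6 km = 1.8176×10⁶ m.
r_a = 1737 + 9268 = 11005 km = 1.1005×10⁷ m.
r = 1737 + 3174 = 4911.0 km = 4.911×10⁶ m.
Semi-major axis a = (r_p + r_a)/2 = 6411.3 km = 6.411×10⁶ m.
Vis-viva: v² = μ(2/r − 1/a) = 4.904×10¹² × (4.072×10⁻⁷ − 1.560×10⁻⁷) = 1.232×10⁶ m²/s².
v = 1110 m/s = 1.110 km/s.

v ≈ 1.11 km/s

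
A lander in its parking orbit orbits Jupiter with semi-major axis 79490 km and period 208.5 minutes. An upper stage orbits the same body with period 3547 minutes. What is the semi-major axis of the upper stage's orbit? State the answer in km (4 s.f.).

a₂ ≈ 5.258×10⁵ km

Kepler's third law: a³ ∝ T², so a₂ = a₁ (T₂/T₁)^(2/3).
T₂/T₁ = 17.01, (T₂/T₁)^(2/3) = 6.615.
a₂ = 79490 × 6.615 = 5.258×10⁵ km.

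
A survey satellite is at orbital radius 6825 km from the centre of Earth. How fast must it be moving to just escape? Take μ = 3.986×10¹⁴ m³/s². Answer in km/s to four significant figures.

r = 6825 km = 6.825×10⁶ m.
Escape speed v_esc = √(2μ/r) = √(2 × 3.986×10¹⁴ / 6.825×10⁶) = √(1.168×10⁸) = 10810 m/s.
= 10.81 km/s.

v_esc ≈ 10.81 km/s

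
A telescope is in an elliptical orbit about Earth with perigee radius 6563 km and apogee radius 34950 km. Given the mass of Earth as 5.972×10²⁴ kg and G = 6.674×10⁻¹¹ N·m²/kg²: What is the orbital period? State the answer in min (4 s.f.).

μ = GM = 6.674×10⁻¹¹ × 5.972×10²⁴ = 3.986×10¹⁴ m³/s².
Semi-major axis a = (r_p + r_a)/2 = (6563.0 + 34950)/2 = 20756 km = 2.076×10⁷ m.
By Kepler's third law T = 2π√(a³/μ) = 2π × 4.737×10³ = 2.976×10⁴ s.
= 496.0 min.

T ≈ 496.0 min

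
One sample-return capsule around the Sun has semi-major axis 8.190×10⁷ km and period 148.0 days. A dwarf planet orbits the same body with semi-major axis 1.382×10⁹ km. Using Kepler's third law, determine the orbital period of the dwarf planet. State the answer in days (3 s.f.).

T₂ ≈ 10300 days

Kepler's third law: T² ∝ a³, so T₂ = T₁ (a₂/a₁)^(3/2).
a₂/a₁ = 16.87, (a₂/a₁)^(3/2) = 69.32.
T₂ = 148.0 × 69.32 = 10260 days.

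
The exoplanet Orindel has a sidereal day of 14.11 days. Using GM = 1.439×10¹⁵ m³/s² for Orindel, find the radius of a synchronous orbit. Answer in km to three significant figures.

T = 14.11 days = 1.219×10⁶ s.
A synchronous orbit has period T, so by Kepler's third law a = (μT²/4π²)^(1/3).
μT²/4π² = 1.439×10¹⁵ × (1.219×10⁶)² / 39.48 = 5.417×10²⁵ m³.
a = 3.784×10⁸ m = 3.7838×10⁵ km.

r_sync ≈ 3.78×10⁵ km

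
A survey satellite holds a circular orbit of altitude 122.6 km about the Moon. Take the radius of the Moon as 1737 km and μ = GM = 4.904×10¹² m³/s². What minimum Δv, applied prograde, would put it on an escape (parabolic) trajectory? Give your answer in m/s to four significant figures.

Δv ≈ 672.7 m/s

r = 1737 + 122.6 = 1859.6 km = 1.8596×10⁶ m.
Circular speed v_c = √(μ/r) = 1624 m/s.
Escape speed v_esc = √(2μ/r) = √2 × v_c = 2297 m/s.
Δv = v_esc − v_c = 672.7 m/s.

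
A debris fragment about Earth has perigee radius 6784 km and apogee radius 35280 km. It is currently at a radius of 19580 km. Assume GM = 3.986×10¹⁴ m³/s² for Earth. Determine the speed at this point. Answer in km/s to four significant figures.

v ≈ 4.665 km/s

Semi-major axis a = (r_p + r_a)/2 = 21032 km = 2.103×10⁷ m.
Vis-viva: v² = μ(2/r − 1/a) = 3.986×10¹⁴ × (1.021×10⁻⁷ − 4.755×10⁻⁸) = 2.176×10⁷ m²/s².
v = 4665 m/s = 4.665 km/s.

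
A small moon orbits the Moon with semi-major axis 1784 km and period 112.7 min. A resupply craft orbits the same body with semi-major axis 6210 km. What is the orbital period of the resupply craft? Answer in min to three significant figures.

Kepler's third law: T² ∝ a³, so T₂ = T₁ (a₂/a₁)^(3/2).
a₂/a₁ = 3.481, (a₂/a₁)^(3/2) = 6.494.
T₂ = 112.7 × 6.494 = 731.9 min.

T₂ ≈ 732 min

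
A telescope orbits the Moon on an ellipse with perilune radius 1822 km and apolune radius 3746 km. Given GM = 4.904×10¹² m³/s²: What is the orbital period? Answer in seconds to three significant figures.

Semi-major axis a = (r_p + r_a)/2 = (1822.0 + 3746.0)/2 = 2784.0 km = 2.784×10⁶ m.
By Kepler's third law T = 2π√(a³/μ) = 2π × 2.098×10³ = 1.318×10⁴ s.

T ≈ 13200 seconds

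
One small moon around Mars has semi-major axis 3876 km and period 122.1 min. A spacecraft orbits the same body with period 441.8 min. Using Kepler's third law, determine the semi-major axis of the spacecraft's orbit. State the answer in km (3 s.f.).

a₂ ≈ 9140 km

Kepler's third law: a³ ∝ T², so a₂ = a₁ (T₂/T₁)^(2/3).
T₂/T₁ = 3.618, (T₂/T₁)^(2/3) = 2.357.
a₂ = 3876 × 2.357 = 9135 km.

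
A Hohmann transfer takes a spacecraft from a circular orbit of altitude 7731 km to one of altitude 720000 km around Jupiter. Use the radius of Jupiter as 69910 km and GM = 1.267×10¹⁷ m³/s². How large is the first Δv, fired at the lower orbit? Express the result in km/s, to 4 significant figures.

r₁ = 69910 + 7731 = 77641 km = 7.7641×10⁷ m.
r₂ = 69910 + 720000 = 789910 km = 7.8991×10⁸ m.
Transfer ellipse a_t = (r₁ + r₂)/2 = 4.338×10⁸ m.
At r₁: circular v_c1 = √(μ/r₁) = 40400 m/s; transfer-perijove v_p = √[μ(2/r₁ − 1/a_t)] = 54510 m/s.
Δv₁ = v_p − v_c1 = 14120 m/s.
= 14.12 km/s.

Δv ≈ 14.12 km/s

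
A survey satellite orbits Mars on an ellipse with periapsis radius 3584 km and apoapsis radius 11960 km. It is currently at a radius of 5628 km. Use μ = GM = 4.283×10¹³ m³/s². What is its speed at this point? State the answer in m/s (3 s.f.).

Semi-major axis a = (r_p + r_a)/2 = 7772.0 km = 7.772×10⁶ m.
Vis-viva: v² = μ(2/r − 1/a) = 4.283×10¹³ × (3.554×10⁻⁷ − 1.287×10⁻⁷) = 9.710×10⁶ m²/s².
v = 3116 m/s.

v ≈ 3120 m/s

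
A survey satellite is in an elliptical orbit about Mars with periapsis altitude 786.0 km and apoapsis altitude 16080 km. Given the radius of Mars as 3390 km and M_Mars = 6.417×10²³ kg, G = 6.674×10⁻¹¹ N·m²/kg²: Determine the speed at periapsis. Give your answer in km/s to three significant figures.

v ≈ 4.11 km/s

μ = GM = 6.674×10⁻¹¹ × 6.417×10²³ = 4.283×10¹³ m³/s².
r_p = 3390 + 786.0 = 4176.0 km = 4.1760×10⁶ m.
r_a = 3390 + 16080 = 19470 km = 1.9470×10⁷ m.
Semi-major axis a = (r_p + r_a)/2 = 11823 km = 1.182×10⁷ m.
Vis-viva: v² = μ(2/r − 1/a) = 4.283×10¹³ × (4.789×10⁻⁷ − 8.458×10⁻⁸) = 1.689×10⁷ m²/s².
v = 4110 m/s = 4.110 km/s.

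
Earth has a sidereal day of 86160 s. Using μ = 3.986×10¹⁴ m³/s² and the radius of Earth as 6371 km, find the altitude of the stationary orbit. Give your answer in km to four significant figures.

h_sync ≈ 35790 km

A synchronous orbit has period T, so by Kepler's third law a = (μT²/4π²)^(1/3).
μT²/4π² = 3.986×10¹⁴ × (8.616×10⁴)² / 39.48 = 7.495×10²² m³.
a = 4.216×10⁷ m = 42163 km.
Altitude h = a − R = 42163 − 6371 = 35792 km.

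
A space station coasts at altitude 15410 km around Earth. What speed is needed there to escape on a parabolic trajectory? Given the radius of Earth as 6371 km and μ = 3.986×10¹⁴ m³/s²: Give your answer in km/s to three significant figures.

r = 6371 + 15410 = 21781 km = 2.1781×10⁷ m.
Escape speed v_esc = √(2μ/r) = √(2 × 3.986×10¹⁴ / 2.178×10⁷) = √(3.660×10⁷) = 6050 m/s.
= 6.050 km/s.

v_esc ≈ 6.05 km/s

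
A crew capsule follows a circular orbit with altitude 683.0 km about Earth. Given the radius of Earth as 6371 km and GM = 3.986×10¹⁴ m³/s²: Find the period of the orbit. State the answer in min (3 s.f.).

T ≈ 98.3 min

r = 6371 + 683.0 = 7054.0 km = 7.0540×10⁶ m.
Kepler's third law: T = 2π√(r³/μ) = 2π√((7.054×10⁶)³ / 3.986×10¹⁴).
r³/μ = 8.806×10⁵ s², so T = 2π × 9.384×10² = 5.896×10³ s.
Converting: 5.896×10³ s ÷ 60.00 = 98.27 min.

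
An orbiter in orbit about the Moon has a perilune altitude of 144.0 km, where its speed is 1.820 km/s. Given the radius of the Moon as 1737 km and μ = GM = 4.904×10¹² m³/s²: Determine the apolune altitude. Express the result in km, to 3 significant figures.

r_p = 1737 + 144.0 = 1881.0 km = 1.881×10⁶ m.
Specific energy ε = v²/2 − μ/r = -9.509×10⁵ J/kg, so a = −μ/(2ε) = 2.579×10⁶ m.
The apsides satisfy r_p + r_a = 2a, so the apolune radius is 2a − r_p = 3.276×10⁶ m = 3276.1 km.
Apolune altitude = 3276.1 − 1737 = 1539.1 km.

apolune altitude ≈ 1540 km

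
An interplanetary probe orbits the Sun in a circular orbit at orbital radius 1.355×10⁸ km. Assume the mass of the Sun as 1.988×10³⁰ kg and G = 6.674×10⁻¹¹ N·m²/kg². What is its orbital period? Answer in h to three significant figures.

μ = GM = 6.674×10⁻¹¹ × 1.988×10³⁰ = 1.327×10²⁰ m³/s².
r = 1.355×10⁸ km = 1.355×10¹¹ m.
Kepler's third law: T = 2π√(r³/μ) = 2π√((1.355×10¹¹)³ / 1.327×10²⁰).
r³/μ = 1.875×10¹³ s², so T = 2π × 4.330×10⁶ = 2.721×10⁷ s.
Converting: 2.721×10⁷ s ÷ 3600 = 7558 h.

T ≈ 7560 h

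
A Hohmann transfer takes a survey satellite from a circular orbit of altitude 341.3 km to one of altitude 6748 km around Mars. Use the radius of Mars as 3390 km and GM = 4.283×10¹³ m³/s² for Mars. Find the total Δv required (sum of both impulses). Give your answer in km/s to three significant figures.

r₁ = 3390 + 341.3 = 3731.3 km = 3.7313×10⁶ m.
r₂ = 3390 + 6748 = 10138 km = 1.0138×10⁷ m.
Transfer ellipse a_t = (r₁ + r₂)/2 = 6.935×10⁶ m.
At r₁: circular v_c1 = √(μ/r₁) = 3388 m/s; transfer-periapsis v_p = √[μ(2/r₁ − 1/a_t)] = 4096 m/s.
Δv₁ = v_p − v_c1 = 708.4 m/s.
At r₂: circular v_c2 = √(μ/r₂) = 2055 m/s; transfer-apoapsis v_a = √[μ(2/r₂ − 1/a_t)] = 1508 m/s.
Δv₂ = v_c2 − v_a = 547.7 m/s.
Total Δv = Δv₁ + Δv₂ = 1256 m/s = 1.256 km/s.

Δv_total ≈ 1.26 km/s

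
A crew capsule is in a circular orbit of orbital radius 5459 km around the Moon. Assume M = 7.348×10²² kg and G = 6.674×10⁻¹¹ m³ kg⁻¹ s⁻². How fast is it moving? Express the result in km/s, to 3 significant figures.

μ = GM = 6.674×10⁻¹¹ × 7.348×10²² = 4.904×10¹² m³/s².
r = 5459 km = 5.459×10⁶ m.
For a circular orbit v = √(μ/r) = √(4.904×10¹² / 5.459×10⁶) = √(8.983×10⁵) = 947.8 m/s.
That is 0.9478 km/s.

v ≈ 0.948 km/s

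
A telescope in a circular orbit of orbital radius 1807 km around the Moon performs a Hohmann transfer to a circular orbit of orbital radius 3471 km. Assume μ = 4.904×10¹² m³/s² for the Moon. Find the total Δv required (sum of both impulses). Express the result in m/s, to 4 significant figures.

r₁ = 1807 km = 1.807×10⁶ m.
r₂ = 3471 km = 3.471×10⁶ m.
Transfer ellipse a_t = (r₁ + r₂)/2 = 2.639×10⁶ m.
At r₁: circular v_c1 = √(μ/r₁) = 1647 m/s; transfer-perilune v_p = √[μ(2/r₁ − 1/a_t)] = 1889 m/s.
Δv₁ = v_p − v_c1 = 241.9 m/s.
At r₂: circular v_c2 = √(μ/r₂) = 1189 m/s; transfer-apolune v_a = √[μ(2/r₂ − 1/a_t)] = 983.6 m/s.
Δv₂ = v_c2 − v_a = 205.1 m/s.
Total Δv = Δv₁ + Δv₂ = 447.0 m/s.

Δv_total ≈ 447.0 m/s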